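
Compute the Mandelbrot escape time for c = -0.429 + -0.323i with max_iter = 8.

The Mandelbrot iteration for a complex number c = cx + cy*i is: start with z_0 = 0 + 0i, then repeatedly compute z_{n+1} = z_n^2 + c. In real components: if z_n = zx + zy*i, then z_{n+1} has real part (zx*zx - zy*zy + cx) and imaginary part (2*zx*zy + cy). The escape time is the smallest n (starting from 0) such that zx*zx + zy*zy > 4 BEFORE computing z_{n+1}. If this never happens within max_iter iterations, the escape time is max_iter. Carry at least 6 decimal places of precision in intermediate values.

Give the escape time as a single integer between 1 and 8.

z_0 = 0 + 0i, c = -0.4290 + -0.3230i
Iter 1: z = -0.4290 + -0.3230i, |z|^2 = 0.2884
Iter 2: z = -0.3493 + -0.0459i, |z|^2 = 0.1241
Iter 3: z = -0.3091 + -0.2910i, |z|^2 = 0.1802
Iter 4: z = -0.4181 + -0.1431i, |z|^2 = 0.1953
Iter 5: z = -0.2747 + -0.2033i, |z|^2 = 0.1168
Iter 6: z = -0.3949 + -0.2113i, |z|^2 = 0.2006
Iter 7: z = -0.3177 + -0.1561i, |z|^2 = 0.1253

Answer: 8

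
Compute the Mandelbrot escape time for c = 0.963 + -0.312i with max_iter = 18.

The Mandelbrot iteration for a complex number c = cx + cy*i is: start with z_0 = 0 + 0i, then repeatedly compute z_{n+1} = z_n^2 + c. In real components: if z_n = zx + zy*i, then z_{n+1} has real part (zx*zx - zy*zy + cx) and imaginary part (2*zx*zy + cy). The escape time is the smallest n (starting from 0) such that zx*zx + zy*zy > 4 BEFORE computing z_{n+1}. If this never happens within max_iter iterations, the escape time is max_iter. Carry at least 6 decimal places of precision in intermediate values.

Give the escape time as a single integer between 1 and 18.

Answer: 2

Derivation:
z_0 = 0 + 0i, c = 0.9630 + -0.3120i
Iter 1: z = 0.9630 + -0.3120i, |z|^2 = 1.0247
Iter 2: z = 1.7930 + -0.9129i, |z|^2 = 4.0483
Escaped at iteration 2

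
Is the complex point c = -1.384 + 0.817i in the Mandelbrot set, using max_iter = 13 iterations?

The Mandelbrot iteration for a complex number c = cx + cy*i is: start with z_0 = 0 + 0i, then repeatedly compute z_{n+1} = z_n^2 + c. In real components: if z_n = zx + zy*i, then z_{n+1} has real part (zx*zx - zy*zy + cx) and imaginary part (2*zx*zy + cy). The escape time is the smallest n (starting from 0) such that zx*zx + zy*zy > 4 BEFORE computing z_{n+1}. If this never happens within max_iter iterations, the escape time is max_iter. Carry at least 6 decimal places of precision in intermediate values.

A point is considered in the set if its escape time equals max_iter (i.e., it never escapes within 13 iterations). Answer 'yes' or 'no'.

Answer: no

Derivation:
z_0 = 0 + 0i, c = -1.3840 + 0.8170i
Iter 1: z = -1.3840 + 0.8170i, |z|^2 = 2.5829
Iter 2: z = -0.1360 + -1.4445i, |z|^2 = 2.1050
Iter 3: z = -3.4519 + 1.2100i, |z|^2 = 13.3800
Escaped at iteration 3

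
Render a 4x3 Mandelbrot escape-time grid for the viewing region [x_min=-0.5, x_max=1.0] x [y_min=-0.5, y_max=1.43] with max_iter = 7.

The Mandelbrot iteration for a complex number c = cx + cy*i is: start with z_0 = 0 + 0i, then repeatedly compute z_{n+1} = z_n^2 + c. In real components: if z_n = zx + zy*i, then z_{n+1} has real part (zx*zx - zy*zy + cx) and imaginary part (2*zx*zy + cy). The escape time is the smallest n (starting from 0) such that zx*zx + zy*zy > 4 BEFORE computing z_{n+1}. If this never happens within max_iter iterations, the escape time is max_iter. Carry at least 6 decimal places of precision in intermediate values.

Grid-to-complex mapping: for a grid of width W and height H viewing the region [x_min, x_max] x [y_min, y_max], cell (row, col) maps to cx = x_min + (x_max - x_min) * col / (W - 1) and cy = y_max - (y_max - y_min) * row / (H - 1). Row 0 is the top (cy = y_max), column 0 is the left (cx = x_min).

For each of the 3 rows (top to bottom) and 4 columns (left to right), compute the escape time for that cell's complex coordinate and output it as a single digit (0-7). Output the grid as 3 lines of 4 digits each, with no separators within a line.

Answer: 2222
7752
7752

Derivation:
(row=0, col=0): c = -0.5000 + 1.4300i → escape time 2
(row=0, col=1): c = 0.0000 + 1.4300i → escape time 2
(row=0, col=2): c = 0.5000 + 1.4300i → escape time 2
(row=0, col=3): c = 1.0000 + 1.4300i → escape time 2
(row=1, col=0): c = -0.5000 + 0.4650i → escape time 7
(row=1, col=1): c = 0.0000 + 0.4650i → escape time 7
(row=1, col=2): c = 0.5000 + 0.4650i → escape time 5
(row=1, col=3): c = 1.0000 + 0.4650i → escape time 2
(row=2, col=0): c = -0.5000 + -0.5000i → escape time 7
(row=2, col=1): c = 0.0000 + -0.5000i → escape time 7
(row=2, col=2): c = 0.5000 + -0.5000i → escape time 5
(row=2, col=3): c = 1.0000 + -0.5000i → escape time 2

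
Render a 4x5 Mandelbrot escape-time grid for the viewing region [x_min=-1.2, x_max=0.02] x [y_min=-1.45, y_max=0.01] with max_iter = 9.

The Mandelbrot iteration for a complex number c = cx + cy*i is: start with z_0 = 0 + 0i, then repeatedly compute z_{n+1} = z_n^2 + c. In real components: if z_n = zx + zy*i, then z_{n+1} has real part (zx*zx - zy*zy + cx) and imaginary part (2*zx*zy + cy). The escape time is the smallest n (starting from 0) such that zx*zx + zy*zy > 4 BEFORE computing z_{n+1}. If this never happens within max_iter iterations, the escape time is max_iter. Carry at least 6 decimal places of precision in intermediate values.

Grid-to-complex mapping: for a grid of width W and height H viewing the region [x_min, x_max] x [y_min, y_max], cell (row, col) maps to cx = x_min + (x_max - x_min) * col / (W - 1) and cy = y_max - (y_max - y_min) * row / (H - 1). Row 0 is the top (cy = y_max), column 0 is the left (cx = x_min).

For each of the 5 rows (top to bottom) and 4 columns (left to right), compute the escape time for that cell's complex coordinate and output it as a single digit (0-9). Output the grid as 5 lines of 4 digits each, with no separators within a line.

(row=0, col=0): c = -1.2000 + 0.0100i → escape time 9
(row=0, col=1): c = -0.7933 + 0.0100i → escape time 9
(row=0, col=2): c = -0.3867 + 0.0100i → escape time 9
(row=0, col=3): c = 0.0200 + 0.0100i → escape time 9
(row=1, col=0): c = -1.2000 + -0.3550i → escape time 9
(row=1, col=1): c = -0.7933 + -0.3550i → escape time 8
(row=1, col=2): c = -0.3867 + -0.3550i → escape time 9
(row=1, col=3): c = 0.0200 + -0.3550i → escape time 9
(row=2, col=0): c = -1.2000 + -0.7200i → escape time 3
(row=2, col=1): c = -0.7933 + -0.7200i → escape time 4
(row=2, col=2): c = -0.3867 + -0.7200i → escape time 7
(row=2, col=3): c = 0.0200 + -0.7200i → escape time 9
(row=3, col=0): c = -1.2000 + -1.0850i → escape time 3
(row=3, col=1): c = -0.7933 + -1.0850i → escape time 3
(row=3, col=2): c = -0.3867 + -1.0850i → escape time 4
(row=3, col=3): c = 0.0200 + -1.0850i → escape time 4
(row=4, col=0): c = -1.2000 + -1.4500i → escape time 2
(row=4, col=1): c = -0.7933 + -1.4500i → escape time 2
(row=4, col=2): c = -0.3867 + -1.4500i → escape time 2
(row=4, col=3): c = 0.0200 + -1.4500i → escape time 2

Answer: 9999
9899
3479
3344
2222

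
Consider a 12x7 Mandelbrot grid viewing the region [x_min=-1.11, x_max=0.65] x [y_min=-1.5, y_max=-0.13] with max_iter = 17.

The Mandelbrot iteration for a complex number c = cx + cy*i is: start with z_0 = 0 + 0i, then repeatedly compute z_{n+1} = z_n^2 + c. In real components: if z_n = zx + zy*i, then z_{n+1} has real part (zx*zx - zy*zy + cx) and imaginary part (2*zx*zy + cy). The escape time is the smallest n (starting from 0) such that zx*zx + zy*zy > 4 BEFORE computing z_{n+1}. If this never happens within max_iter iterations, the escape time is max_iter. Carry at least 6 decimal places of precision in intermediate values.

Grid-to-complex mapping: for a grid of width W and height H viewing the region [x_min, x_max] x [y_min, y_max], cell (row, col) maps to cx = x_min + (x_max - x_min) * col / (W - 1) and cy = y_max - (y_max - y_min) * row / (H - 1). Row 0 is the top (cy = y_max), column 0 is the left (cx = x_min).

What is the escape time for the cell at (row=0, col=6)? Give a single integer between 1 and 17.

z_0 = 0 + 0i, c = -0.1500 + -0.1300i
Iter 1: z = -0.1500 + -0.1300i, |z|^2 = 0.0394
Iter 2: z = -0.1444 + -0.0910i, |z|^2 = 0.0291
Iter 3: z = -0.1374 + -0.1037i, |z|^2 = 0.0296
Iter 4: z = -0.1419 + -0.1015i, |z|^2 = 0.0304
Iter 5: z = -0.1402 + -0.1012i, |z|^2 = 0.0299
Iter 6: z = -0.1406 + -0.1016i, |z|^2 = 0.0301
Iter 7: z = -0.1406 + -0.1014i, |z|^2 = 0.0300
Iter 8: z = -0.1405 + -0.1015i, |z|^2 = 0.0300
Iter 9: z = -0.1406 + -0.1015i, |z|^2 = 0.0301
Iter 10: z = -0.1405 + -0.1015i, |z|^2 = 0.0300
Iter 11: z = -0.1405 + -0.1015i, |z|^2 = 0.0301
Iter 12: z = -0.1405 + -0.1015i, |z|^2 = 0.0301
Iter 13: z = -0.1405 + -0.1015i, |z|^2 = 0.0301
Iter 14: z = -0.1405 + -0.1015i, |z|^2 = 0.0301
Iter 15: z = -0.1405 + -0.1015i, |z|^2 = 0.0301
Iter 16: z = -0.1405 + -0.1015i, |z|^2 = 0.0301

Answer: 17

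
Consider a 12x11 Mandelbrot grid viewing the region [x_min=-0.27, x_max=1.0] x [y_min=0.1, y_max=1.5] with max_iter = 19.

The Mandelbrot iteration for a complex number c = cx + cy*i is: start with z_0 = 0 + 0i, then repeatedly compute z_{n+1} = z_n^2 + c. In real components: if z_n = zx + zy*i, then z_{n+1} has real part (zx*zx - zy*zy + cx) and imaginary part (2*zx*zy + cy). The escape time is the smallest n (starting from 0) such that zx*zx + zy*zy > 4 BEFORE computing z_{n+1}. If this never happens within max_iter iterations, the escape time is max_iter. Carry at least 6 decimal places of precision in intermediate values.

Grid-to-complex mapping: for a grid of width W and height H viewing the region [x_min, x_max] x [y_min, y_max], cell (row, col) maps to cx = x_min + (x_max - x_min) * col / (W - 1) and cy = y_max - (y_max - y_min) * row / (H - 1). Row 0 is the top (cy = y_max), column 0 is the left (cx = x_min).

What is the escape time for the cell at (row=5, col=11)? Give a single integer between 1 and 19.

Answer: 2

Derivation:
z_0 = 0 + 0i, c = 1.0000 + 0.8000i
Iter 1: z = 1.0000 + 0.8000i, |z|^2 = 1.6400
Iter 2: z = 1.3600 + 2.4000i, |z|^2 = 7.6096
Escaped at iteration 2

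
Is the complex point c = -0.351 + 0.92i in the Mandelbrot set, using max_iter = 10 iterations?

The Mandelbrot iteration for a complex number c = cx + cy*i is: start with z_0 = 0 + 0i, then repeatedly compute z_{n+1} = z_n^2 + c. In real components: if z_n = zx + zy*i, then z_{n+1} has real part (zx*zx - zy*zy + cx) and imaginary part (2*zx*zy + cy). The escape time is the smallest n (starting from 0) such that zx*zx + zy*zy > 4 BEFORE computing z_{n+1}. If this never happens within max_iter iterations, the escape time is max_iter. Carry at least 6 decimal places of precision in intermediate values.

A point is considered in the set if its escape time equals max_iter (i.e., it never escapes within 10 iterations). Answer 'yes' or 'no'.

Answer: no

Derivation:
z_0 = 0 + 0i, c = -0.3510 + 0.9200i
Iter 1: z = -0.3510 + 0.9200i, |z|^2 = 0.9696
Iter 2: z = -1.0742 + 0.2742i, |z|^2 = 1.2291
Iter 3: z = 0.7277 + 0.3310i, |z|^2 = 0.6392
Iter 4: z = 0.0690 + 1.4018i, |z|^2 = 1.9697
Iter 5: z = -2.3112 + 1.1136i, |z|^2 = 6.5815
Escaped at iteration 5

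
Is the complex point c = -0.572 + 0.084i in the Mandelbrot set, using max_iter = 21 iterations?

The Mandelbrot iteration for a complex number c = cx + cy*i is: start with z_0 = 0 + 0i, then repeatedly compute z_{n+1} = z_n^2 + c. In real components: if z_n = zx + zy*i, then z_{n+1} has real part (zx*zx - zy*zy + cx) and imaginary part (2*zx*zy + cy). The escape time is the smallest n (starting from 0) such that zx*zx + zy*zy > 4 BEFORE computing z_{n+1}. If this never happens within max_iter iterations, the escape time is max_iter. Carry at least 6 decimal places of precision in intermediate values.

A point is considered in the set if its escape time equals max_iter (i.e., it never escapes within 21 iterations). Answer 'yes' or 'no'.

Answer: yes

Derivation:
z_0 = 0 + 0i, c = -0.5720 + 0.0840i
Iter 1: z = -0.5720 + 0.0840i, |z|^2 = 0.3342
Iter 2: z = -0.2519 + -0.0121i, |z|^2 = 0.0636
Iter 3: z = -0.5087 + 0.0901i, |z|^2 = 0.2669
Iter 4: z = -0.3213 + -0.0077i, |z|^2 = 0.1033
Iter 5: z = -0.4688 + 0.0889i, |z|^2 = 0.2277
Iter 6: z = -0.3601 + 0.0006i, |z|^2 = 0.1297
Iter 7: z = -0.4423 + 0.0836i, |z|^2 = 0.2026
Iter 8: z = -0.3833 + 0.0101i, |z|^2 = 0.1471
Iter 9: z = -0.4251 + 0.0763i, |z|^2 = 0.1866
Iter 10: z = -0.3971 + 0.0192i, |z|^2 = 0.1580
Iter 11: z = -0.4147 + 0.0688i, |z|^2 = 0.1767
Iter 12: z = -0.4048 + 0.0269i, |z|^2 = 0.1645
Iter 13: z = -0.4089 + 0.0622i, |z|^2 = 0.1711
Iter 14: z = -0.4087 + 0.0331i, |z|^2 = 0.1681
Iter 15: z = -0.4061 + 0.0569i, |z|^2 = 0.1681
Iter 16: z = -0.4103 + 0.0378i, |z|^2 = 0.1698
Iter 17: z = -0.4051 + 0.0530i, |z|^2 = 0.1669
Iter 18: z = -0.4107 + 0.0411i, |z|^2 = 0.1704
Iter 19: z = -0.4050 + 0.0503i, |z|^2 = 0.1665
Iter 20: z = -0.4105 + 0.0433i, |z|^2 = 0.1704
Did not escape in 21 iterations → in set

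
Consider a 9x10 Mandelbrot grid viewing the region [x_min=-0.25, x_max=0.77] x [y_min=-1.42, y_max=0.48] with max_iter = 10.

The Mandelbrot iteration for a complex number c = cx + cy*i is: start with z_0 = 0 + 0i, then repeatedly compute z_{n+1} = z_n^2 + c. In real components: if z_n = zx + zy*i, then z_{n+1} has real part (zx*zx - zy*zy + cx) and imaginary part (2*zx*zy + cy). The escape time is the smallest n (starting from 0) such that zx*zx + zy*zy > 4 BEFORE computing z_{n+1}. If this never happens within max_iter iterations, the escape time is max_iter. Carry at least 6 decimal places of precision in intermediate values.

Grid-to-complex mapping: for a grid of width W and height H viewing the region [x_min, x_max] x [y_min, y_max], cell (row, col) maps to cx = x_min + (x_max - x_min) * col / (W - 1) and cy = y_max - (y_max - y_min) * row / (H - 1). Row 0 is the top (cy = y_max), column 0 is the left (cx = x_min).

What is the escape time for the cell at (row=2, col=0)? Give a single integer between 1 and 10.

z_0 = 0 + 0i, c = -0.2500 + 0.0578i
Iter 1: z = -0.2500 + 0.0578i, |z|^2 = 0.0658
Iter 2: z = -0.1908 + 0.0289i, |z|^2 = 0.0373
Iter 3: z = -0.2144 + 0.0468i, |z|^2 = 0.0482
Iter 4: z = -0.2062 + 0.0377i, |z|^2 = 0.0439
Iter 5: z = -0.2089 + 0.0422i, |z|^2 = 0.0454
Iter 6: z = -0.2081 + 0.0401i, |z|^2 = 0.0449
Iter 7: z = -0.2083 + 0.0411i, |z|^2 = 0.0451
Iter 8: z = -0.2083 + 0.0407i, |z|^2 = 0.0450
Iter 9: z = -0.2083 + 0.0408i, |z|^2 = 0.0450

Answer: 10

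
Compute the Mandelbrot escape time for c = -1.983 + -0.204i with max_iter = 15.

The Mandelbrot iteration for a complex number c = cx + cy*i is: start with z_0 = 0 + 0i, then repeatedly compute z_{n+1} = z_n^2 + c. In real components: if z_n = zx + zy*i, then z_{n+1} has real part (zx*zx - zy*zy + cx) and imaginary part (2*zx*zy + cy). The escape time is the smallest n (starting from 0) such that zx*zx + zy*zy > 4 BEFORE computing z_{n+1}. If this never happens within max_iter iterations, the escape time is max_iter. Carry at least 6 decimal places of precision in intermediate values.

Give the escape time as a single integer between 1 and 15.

Answer: 2

Derivation:
z_0 = 0 + 0i, c = -1.9830 + -0.2040i
Iter 1: z = -1.9830 + -0.2040i, |z|^2 = 3.9739
Iter 2: z = 1.9077 + 0.6051i, |z|^2 = 4.0053
Escaped at iteration 2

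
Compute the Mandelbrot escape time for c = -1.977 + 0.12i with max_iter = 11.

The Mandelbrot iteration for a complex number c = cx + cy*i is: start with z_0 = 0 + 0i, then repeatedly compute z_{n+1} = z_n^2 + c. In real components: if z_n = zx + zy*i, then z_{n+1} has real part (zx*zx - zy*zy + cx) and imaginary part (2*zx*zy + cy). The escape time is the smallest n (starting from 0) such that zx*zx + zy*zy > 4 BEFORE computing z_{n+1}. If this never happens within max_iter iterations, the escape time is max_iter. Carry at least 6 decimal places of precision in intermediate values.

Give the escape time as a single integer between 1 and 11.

z_0 = 0 + 0i, c = -1.9770 + 0.1200i
Iter 1: z = -1.9770 + 0.1200i, |z|^2 = 3.9229
Iter 2: z = 1.9171 + -0.3545i, |z|^2 = 3.8010
Iter 3: z = 1.5727 + -1.2392i, |z|^2 = 4.0090
Escaped at iteration 3

Answer: 3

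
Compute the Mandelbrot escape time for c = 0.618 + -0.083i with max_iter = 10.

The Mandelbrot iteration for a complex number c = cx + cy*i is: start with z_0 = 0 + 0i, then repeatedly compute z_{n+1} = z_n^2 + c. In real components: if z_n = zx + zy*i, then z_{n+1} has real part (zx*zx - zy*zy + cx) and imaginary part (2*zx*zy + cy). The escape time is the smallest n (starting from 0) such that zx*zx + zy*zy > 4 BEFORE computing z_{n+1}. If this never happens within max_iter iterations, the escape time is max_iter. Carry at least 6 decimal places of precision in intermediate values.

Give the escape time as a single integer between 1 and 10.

Answer: 4

Derivation:
z_0 = 0 + 0i, c = 0.6180 + -0.0830i
Iter 1: z = 0.6180 + -0.0830i, |z|^2 = 0.3888
Iter 2: z = 0.9930 + -0.1856i, |z|^2 = 1.0206
Iter 3: z = 1.5697 + -0.4516i, |z|^2 = 2.6678
Iter 4: z = 2.8779 + -1.5007i, |z|^2 = 10.5347
Escaped at iteration 4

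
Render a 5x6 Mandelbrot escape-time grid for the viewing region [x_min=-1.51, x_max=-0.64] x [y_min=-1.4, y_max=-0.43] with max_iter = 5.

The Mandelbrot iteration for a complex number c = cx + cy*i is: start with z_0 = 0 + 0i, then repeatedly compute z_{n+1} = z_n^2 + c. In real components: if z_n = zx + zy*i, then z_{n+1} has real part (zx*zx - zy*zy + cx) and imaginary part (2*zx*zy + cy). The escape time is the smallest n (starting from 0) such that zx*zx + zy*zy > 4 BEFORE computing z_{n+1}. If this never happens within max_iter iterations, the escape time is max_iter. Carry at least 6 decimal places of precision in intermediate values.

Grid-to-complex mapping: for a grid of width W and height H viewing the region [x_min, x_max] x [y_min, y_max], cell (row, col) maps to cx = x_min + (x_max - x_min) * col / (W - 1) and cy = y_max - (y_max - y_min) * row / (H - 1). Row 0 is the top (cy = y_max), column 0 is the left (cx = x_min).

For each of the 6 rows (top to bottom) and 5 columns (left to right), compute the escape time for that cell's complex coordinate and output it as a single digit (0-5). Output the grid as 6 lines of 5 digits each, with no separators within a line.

Answer: 35555
33455
33344
23334
22333
12222

Derivation:
(row=0, col=0): c = -1.5100 + -0.4300i → escape time 3
(row=0, col=1): c = -1.2925 + -0.4300i → escape time 5
(row=0, col=2): c = -1.0750 + -0.4300i → escape time 5
(row=0, col=3): c = -0.8575 + -0.4300i → escape time 5
(row=0, col=4): c = -0.6400 + -0.4300i → escape time 5
(row=1, col=0): c = -1.5100 + -0.6240i → escape time 3
(row=1, col=1): c = -1.2925 + -0.6240i → escape time 3
(row=1, col=2): c = -1.0750 + -0.6240i → escape time 4
(row=1, col=3): c = -0.8575 + -0.6240i → escape time 5
(row=1, col=4): c = -0.6400 + -0.6240i → escape time 5
(row=2, col=0): c = -1.5100 + -0.8180i → escape time 3
(row=2, col=1): c = -1.2925 + -0.8180i → escape time 3
(row=2, col=2): c = -1.0750 + -0.8180i → escape time 3
(row=2, col=3): c = -0.8575 + -0.8180i → escape time 4
(row=2, col=4): c = -0.6400 + -0.8180i → escape time 4
(row=3, col=0): c = -1.5100 + -1.0120i → escape time 2
(row=3, col=1): c = -1.2925 + -1.0120i → escape time 3
(row=3, col=2): c = -1.0750 + -1.0120i → escape time 3
(row=3, col=3): c = -0.8575 + -1.0120i → escape time 3
(row=3, col=4): c = -0.6400 + -1.0120i → escape time 4
(row=4, col=0): c = -1.5100 + -1.2060i → escape time 2
(row=4, col=1): c = -1.2925 + -1.2060i → escape time 2
(row=4, col=2): c = -1.0750 + -1.2060i → escape time 3
(row=4, col=3): c = -0.8575 + -1.2060i → escape time 3
(row=4, col=4): c = -0.6400 + -1.2060i → escape time 3
(row=5, col=0): c = -1.5100 + -1.4000i → escape time 1
(row=5, col=1): c = -1.2925 + -1.4000i → escape time 2
(row=5, col=2): c = -1.0750 + -1.4000i → escape time 2
(row=5, col=3): c = -0.8575 + -1.4000i → escape time 2
(row=5, col=4): c = -0.6400 + -1.4000i → escape time 2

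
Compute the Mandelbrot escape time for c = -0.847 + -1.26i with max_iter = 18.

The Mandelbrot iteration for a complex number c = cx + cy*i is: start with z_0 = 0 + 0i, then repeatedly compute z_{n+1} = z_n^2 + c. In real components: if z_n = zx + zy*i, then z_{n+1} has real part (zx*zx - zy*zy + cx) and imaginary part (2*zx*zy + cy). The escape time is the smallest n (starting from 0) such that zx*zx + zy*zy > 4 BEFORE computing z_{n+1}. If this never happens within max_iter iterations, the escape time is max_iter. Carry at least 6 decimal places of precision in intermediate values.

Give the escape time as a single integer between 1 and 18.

Answer: 3

Derivation:
z_0 = 0 + 0i, c = -0.8470 + -1.2600i
Iter 1: z = -0.8470 + -1.2600i, |z|^2 = 2.3050
Iter 2: z = -1.7172 + 0.8744i, |z|^2 = 3.7134
Iter 3: z = 1.3371 + -4.2632i, |z|^2 = 19.9624
Escaped at iteration 3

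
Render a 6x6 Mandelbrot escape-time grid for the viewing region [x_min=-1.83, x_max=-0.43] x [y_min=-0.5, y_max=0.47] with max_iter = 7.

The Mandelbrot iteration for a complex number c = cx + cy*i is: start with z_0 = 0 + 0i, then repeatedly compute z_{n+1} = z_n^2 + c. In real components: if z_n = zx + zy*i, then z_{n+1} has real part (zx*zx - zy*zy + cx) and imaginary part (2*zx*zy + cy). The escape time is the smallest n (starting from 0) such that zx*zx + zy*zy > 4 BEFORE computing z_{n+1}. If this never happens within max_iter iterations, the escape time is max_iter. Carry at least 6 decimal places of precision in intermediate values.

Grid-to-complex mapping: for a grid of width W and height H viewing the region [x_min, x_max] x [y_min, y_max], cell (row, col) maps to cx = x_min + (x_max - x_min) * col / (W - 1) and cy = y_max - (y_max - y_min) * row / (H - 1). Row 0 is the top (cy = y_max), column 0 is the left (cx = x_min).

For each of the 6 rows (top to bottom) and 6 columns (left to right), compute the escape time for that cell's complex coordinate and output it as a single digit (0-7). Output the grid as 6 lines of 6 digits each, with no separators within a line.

(row=0, col=0): c = -1.8300 + 0.4700i → escape time 3
(row=0, col=1): c = -1.5500 + 0.4700i → escape time 3
(row=0, col=2): c = -1.2700 + 0.4700i → escape time 5
(row=0, col=3): c = -0.9900 + 0.4700i → escape time 5
(row=0, col=4): c = -0.7100 + 0.4700i → escape time 7
(row=0, col=5): c = -0.4300 + 0.4700i → escape time 7
(row=1, col=0): c = -1.8300 + 0.2760i → escape time 4
(row=1, col=1): c = -1.5500 + 0.2760i → escape time 5
(row=1, col=2): c = -1.2700 + 0.2760i → escape time 7
(row=1, col=3): c = -0.9900 + 0.2760i → escape time 7
(row=1, col=4): c = -0.7100 + 0.2760i → escape time 7
(row=1, col=5): c = -0.4300 + 0.2760i → escape time 7
(row=2, col=0): c = -1.8300 + 0.0820i → escape time 4
(row=2, col=1): c = -1.5500 + 0.0820i → escape time 7
(row=2, col=2): c = -1.2700 + 0.0820i → escape time 7
(row=2, col=3): c = -0.9900 + 0.0820i → escape time 7
(row=2, col=4): c = -0.7100 + 0.0820i → escape time 7
(row=2, col=5): c = -0.4300 + 0.0820i → escape time 7
(row=3, col=0): c = -1.8300 + -0.1120i → escape time 4
(row=3, col=1): c = -1.5500 + -0.1120i → escape time 6
(row=3, col=2): c = -1.2700 + -0.1120i → escape time 7
(row=3, col=3): c = -0.9900 + -0.1120i → escape time 7
(row=3, col=4): c = -0.7100 + -0.1120i → escape time 7
(row=3, col=5): c = -0.4300 + -0.1120i → escape time 7
(row=4, col=0): c = -1.8300 + -0.3060i → escape time 3
(row=4, col=1): c = -1.5500 + -0.3060i → escape time 4
(row=4, col=2): c = -1.2700 + -0.3060i → escape time 7
(row=4, col=3): c = -0.9900 + -0.3060i → escape time 7
(row=4, col=4): c = -0.7100 + -0.3060i → escape time 7
(row=4, col=5): c = -0.4300 + -0.3060i → escape time 7
(row=5, col=0): c = -1.8300 + -0.5000i → escape time 3
(row=5, col=1): c = -1.5500 + -0.5000i → escape time 3
(row=5, col=2): c = -1.2700 + -0.5000i → escape time 4
(row=5, col=3): c = -0.9900 + -0.5000i → escape time 5
(row=5, col=4): c = -0.7100 + -0.5000i → escape time 7
(row=5, col=5): c = -0.4300 + -0.5000i → escape time 7

Answer: 335577
457777
477777
467777
347777
334577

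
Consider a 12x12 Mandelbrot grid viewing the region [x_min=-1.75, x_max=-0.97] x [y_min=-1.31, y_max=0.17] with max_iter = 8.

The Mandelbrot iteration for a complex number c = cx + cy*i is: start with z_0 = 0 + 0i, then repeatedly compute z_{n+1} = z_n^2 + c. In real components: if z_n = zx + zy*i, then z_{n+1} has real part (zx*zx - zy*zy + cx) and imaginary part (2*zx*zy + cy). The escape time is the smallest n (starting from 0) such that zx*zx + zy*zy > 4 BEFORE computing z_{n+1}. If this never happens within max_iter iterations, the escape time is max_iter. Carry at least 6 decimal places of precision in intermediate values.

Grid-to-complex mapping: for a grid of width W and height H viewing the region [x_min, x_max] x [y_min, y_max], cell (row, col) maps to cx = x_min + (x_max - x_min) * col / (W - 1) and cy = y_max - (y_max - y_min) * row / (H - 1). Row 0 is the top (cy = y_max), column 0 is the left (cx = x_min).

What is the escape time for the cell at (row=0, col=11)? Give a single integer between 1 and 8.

z_0 = 0 + 0i, c = -0.9700 + 0.1700i
Iter 1: z = -0.9700 + 0.1700i, |z|^2 = 0.9698
Iter 2: z = -0.0580 + -0.1598i, |z|^2 = 0.0289
Iter 3: z = -0.9922 + 0.1885i, |z|^2 = 1.0200
Iter 4: z = -0.0211 + -0.2041i, |z|^2 = 0.0421
Iter 5: z = -1.0112 + 0.1786i, |z|^2 = 1.0545
Iter 6: z = 0.0207 + -0.1913i, |z|^2 = 0.0370
Iter 7: z = -1.0062 + 0.1621i, |z|^2 = 1.0386

Answer: 8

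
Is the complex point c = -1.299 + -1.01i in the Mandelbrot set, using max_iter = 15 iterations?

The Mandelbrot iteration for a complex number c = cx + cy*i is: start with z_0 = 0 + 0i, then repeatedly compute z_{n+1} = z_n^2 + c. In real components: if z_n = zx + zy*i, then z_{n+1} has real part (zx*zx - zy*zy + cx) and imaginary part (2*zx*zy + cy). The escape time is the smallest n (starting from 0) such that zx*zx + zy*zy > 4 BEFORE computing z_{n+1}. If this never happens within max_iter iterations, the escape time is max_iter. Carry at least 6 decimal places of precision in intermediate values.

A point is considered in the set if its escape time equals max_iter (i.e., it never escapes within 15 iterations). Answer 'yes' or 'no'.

Answer: no

Derivation:
z_0 = 0 + 0i, c = -1.2990 + -1.0100i
Iter 1: z = -1.2990 + -1.0100i, |z|^2 = 2.7075
Iter 2: z = -0.6317 + 1.6140i, |z|^2 = 3.0040
Iter 3: z = -3.5049 + -3.0491i, |z|^2 = 21.5812
Escaped at iteration 3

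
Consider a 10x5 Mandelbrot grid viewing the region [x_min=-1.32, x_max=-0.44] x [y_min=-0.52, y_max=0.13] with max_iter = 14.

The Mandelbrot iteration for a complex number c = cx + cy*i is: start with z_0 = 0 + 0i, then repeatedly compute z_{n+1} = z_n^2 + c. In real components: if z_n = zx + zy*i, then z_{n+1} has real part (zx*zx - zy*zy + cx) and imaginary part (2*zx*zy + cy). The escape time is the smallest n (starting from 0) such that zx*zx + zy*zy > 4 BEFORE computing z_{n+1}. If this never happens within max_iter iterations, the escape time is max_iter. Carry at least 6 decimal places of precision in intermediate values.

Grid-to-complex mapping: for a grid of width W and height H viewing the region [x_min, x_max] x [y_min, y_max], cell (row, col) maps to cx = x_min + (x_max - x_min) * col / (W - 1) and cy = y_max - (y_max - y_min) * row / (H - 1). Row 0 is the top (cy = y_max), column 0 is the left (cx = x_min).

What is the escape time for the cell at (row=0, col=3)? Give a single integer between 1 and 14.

z_0 = 0 + 0i, c = -1.0267 + 0.1300i
Iter 1: z = -1.0267 + 0.1300i, |z|^2 = 1.0709
Iter 2: z = 0.0105 + -0.1369i, |z|^2 = 0.0189
Iter 3: z = -1.0453 + 0.1271i, |z|^2 = 1.1088
Iter 4: z = 0.0498 + -0.1358i, |z|^2 = 0.0209
Iter 5: z = -1.0426 + 0.1165i, |z|^2 = 1.1006
Iter 6: z = 0.0468 + -0.1129i, |z|^2 = 0.0149
Iter 7: z = -1.0372 + 0.1194i, |z|^2 = 1.0901
Iter 8: z = 0.0349 + -0.1178i, |z|^2 = 0.0151
Iter 9: z = -1.0393 + 0.1218i, |z|^2 = 1.0950
Iter 10: z = 0.0387 + -0.1231i, |z|^2 = 0.0167
Iter 11: z = -1.0403 + 0.1205i, |z|^2 = 1.0968
Iter 12: z = 0.0411 + -0.1207i, |z|^2 = 0.0163
Iter 13: z = -1.0395 + 0.1201i, |z|^2 = 1.0951

Answer: 14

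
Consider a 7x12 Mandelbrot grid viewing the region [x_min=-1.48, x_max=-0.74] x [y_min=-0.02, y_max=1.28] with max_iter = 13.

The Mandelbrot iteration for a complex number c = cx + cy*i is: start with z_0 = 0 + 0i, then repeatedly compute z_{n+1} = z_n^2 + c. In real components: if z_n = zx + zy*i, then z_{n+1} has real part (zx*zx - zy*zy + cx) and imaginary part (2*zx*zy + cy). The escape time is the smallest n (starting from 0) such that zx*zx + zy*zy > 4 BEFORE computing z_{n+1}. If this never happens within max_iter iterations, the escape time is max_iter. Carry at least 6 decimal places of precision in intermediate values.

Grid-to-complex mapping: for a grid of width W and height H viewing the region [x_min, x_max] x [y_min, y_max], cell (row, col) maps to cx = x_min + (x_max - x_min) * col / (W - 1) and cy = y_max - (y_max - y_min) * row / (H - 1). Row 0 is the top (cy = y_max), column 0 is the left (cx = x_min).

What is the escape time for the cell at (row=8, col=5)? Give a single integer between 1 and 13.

Answer: 8

Derivation:
z_0 = 0 + 0i, c = -0.8633 + 0.3345i
Iter 1: z = -0.8633 + 0.3345i, |z|^2 = 0.8573
Iter 2: z = -0.2299 + -0.2431i, |z|^2 = 0.1120
Iter 3: z = -0.8696 + 0.4463i, |z|^2 = 0.9554
Iter 4: z = -0.3064 + -0.4417i, |z|^2 = 0.2890
Iter 5: z = -0.9645 + 0.6052i, |z|^2 = 1.2966
Iter 6: z = -0.2992 + -0.8329i, |z|^2 = 0.7833
Iter 7: z = -1.4676 + 0.8330i, |z|^2 = 2.8477
Iter 8: z = 0.5965 + -2.1106i, |z|^2 = 4.8103
Escaped at iteration 8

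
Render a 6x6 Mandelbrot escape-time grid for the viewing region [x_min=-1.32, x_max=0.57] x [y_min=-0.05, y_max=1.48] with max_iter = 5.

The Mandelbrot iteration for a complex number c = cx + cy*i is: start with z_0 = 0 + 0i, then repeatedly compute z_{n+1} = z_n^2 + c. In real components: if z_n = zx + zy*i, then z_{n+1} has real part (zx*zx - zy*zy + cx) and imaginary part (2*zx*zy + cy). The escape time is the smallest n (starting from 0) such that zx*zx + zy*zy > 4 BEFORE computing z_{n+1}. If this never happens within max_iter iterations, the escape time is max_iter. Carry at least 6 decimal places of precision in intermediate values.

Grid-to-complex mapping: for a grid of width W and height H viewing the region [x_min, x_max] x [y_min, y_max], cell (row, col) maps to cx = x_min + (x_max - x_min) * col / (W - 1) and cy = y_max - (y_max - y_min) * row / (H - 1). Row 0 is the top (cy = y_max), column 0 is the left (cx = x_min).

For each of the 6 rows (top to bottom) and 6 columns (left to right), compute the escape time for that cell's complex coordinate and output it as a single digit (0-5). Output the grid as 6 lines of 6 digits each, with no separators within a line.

(row=0, col=0): c = -1.3200 + 1.4800i → escape time 2
(row=0, col=1): c = -0.9420 + 1.4800i → escape time 2
(row=0, col=2): c = -0.5640 + 1.4800i → escape time 2
(row=0, col=3): c = -0.1860 + 1.4800i → escape time 2
(row=0, col=4): c = 0.1920 + 1.4800i → escape time 2
(row=0, col=5): c = 0.5700 + 1.4800i → escape time 2
(row=1, col=0): c = -1.3200 + 1.1740i → escape time 2
(row=1, col=1): c = -0.9420 + 1.1740i → escape time 3
(row=1, col=2): c = -0.5640 + 1.1740i → escape time 3
(row=1, col=3): c = -0.1860 + 1.1740i → escape time 4
(row=1, col=4): c = 0.1920 + 1.1740i → escape time 3
(row=1, col=5): c = 0.5700 + 1.1740i → escape time 2
(row=2, col=0): c = -1.3200 + 0.8680i → escape time 3
(row=2, col=1): c = -0.9420 + 0.8680i → escape time 3
(row=2, col=2): c = -0.5640 + 0.8680i → escape time 4
(row=2, col=3): c = -0.1860 + 0.8680i → escape time 5
(row=2, col=4): c = 0.1920 + 0.8680i → escape time 5
(row=2, col=5): c = 0.5700 + 0.8680i → escape time 3
(row=3, col=0): c = -1.3200 + 0.5620i → escape time 3
(row=3, col=1): c = -0.9420 + 0.5620i → escape time 5
(row=3, col=2): c = -0.5640 + 0.5620i → escape time 5
(row=3, col=3): c = -0.1860 + 0.5620i → escape time 5
(row=3, col=4): c = 0.1920 + 0.5620i → escape time 5
(row=3, col=5): c = 0.5700 + 0.5620i → escape time 3
(row=4, col=0): c = -1.3200 + 0.2560i → escape time 5
(row=4, col=1): c = -0.9420 + 0.2560i → escape time 5
(row=4, col=2): c = -0.5640 + 0.2560i → escape time 5
(row=4, col=3): c = -0.1860 + 0.2560i → escape time 5
(row=4, col=4): c = 0.1920 + 0.2560i → escape time 5
(row=4, col=5): c = 0.5700 + 0.2560i → escape time 4
(row=5, col=0): c = -1.3200 + -0.0500i → escape time 5
(row=5, col=1): c = -0.9420 + -0.0500i → escape time 5
(row=5, col=2): c = -0.5640 + -0.0500i → escape time 5
(row=5, col=3): c = -0.1860 + -0.0500i → escape time 5
(row=5, col=4): c = 0.1920 + -0.0500i → escape time 5
(row=5, col=5): c = 0.5700 + -0.0500i → escape time 4

Answer: 222222
233432
334553
355553
555554
555554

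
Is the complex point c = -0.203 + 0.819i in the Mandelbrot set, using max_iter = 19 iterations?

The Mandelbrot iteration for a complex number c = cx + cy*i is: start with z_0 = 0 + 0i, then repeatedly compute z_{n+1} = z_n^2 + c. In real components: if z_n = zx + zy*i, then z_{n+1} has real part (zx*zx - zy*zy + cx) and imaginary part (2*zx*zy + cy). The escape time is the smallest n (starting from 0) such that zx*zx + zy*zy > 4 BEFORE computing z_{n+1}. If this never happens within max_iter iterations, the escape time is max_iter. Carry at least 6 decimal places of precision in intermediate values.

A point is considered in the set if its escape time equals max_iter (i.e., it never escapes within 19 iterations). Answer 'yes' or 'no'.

Answer: yes

Derivation:
z_0 = 0 + 0i, c = -0.2030 + 0.8190i
Iter 1: z = -0.2030 + 0.8190i, |z|^2 = 0.7120
Iter 2: z = -0.8326 + 0.4865i, |z|^2 = 0.9298
Iter 3: z = 0.2535 + 0.0090i, |z|^2 = 0.0643
Iter 4: z = -0.1388 + 0.8235i, |z|^2 = 0.6975
Iter 5: z = -0.8619 + 0.5903i, |z|^2 = 1.0914
Iter 6: z = 0.1914 + -0.1987i, |z|^2 = 0.0761
Iter 7: z = -0.2058 + 0.7429i, |z|^2 = 0.5943
Iter 8: z = -0.7126 + 0.5132i, |z|^2 = 0.7711
Iter 9: z = 0.0414 + 0.0876i, |z|^2 = 0.0094
Iter 10: z = -0.2090 + 0.8263i, |z|^2 = 0.7264
Iter 11: z = -0.8420 + 0.4737i, |z|^2 = 0.9334
Iter 12: z = 0.2817 + 0.0213i, |z|^2 = 0.0798
Iter 13: z = -0.1241 + 0.8310i, |z|^2 = 0.7059
Iter 14: z = -0.8781 + 0.6127i, |z|^2 = 1.1465
Iter 15: z = 0.1927 + -0.2571i, |z|^2 = 0.1032
Iter 16: z = -0.2320 + 0.7199i, |z|^2 = 0.5721
Iter 17: z = -0.6675 + 0.4850i, |z|^2 = 0.6808
Iter 18: z = 0.0073 + 0.1715i, |z|^2 = 0.0295
Did not escape in 19 iterations → in set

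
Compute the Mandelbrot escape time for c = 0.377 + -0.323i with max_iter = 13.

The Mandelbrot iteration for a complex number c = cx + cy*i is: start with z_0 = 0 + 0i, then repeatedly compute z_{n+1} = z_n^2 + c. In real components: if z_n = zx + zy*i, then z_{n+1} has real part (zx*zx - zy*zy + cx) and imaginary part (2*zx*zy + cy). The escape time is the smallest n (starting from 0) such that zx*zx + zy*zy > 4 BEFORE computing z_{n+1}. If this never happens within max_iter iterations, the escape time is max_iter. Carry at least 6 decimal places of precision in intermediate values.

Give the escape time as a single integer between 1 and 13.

z_0 = 0 + 0i, c = 0.3770 + -0.3230i
Iter 1: z = 0.3770 + -0.3230i, |z|^2 = 0.2465
Iter 2: z = 0.4148 + -0.5665i, |z|^2 = 0.4930
Iter 3: z = 0.2281 + -0.7930i, |z|^2 = 0.6809
Iter 4: z = -0.1998 + -0.6848i, |z|^2 = 0.5088
Iter 5: z = -0.0520 + -0.0493i, |z|^2 = 0.0051
Iter 6: z = 0.3773 + -0.3179i, |z|^2 = 0.2434
Iter 7: z = 0.4183 + -0.5628i, |z|^2 = 0.4918
Iter 8: z = 0.2352 + -0.7939i, |z|^2 = 0.6855
Iter 9: z = -0.1979 + -0.6964i, |z|^2 = 0.5241
Iter 10: z = -0.0688 + -0.0474i, |z|^2 = 0.0070
Iter 11: z = 0.3795 + -0.3165i, |z|^2 = 0.2442
Iter 12: z = 0.4208 + -0.5632i, |z|^2 = 0.4943

Answer: 13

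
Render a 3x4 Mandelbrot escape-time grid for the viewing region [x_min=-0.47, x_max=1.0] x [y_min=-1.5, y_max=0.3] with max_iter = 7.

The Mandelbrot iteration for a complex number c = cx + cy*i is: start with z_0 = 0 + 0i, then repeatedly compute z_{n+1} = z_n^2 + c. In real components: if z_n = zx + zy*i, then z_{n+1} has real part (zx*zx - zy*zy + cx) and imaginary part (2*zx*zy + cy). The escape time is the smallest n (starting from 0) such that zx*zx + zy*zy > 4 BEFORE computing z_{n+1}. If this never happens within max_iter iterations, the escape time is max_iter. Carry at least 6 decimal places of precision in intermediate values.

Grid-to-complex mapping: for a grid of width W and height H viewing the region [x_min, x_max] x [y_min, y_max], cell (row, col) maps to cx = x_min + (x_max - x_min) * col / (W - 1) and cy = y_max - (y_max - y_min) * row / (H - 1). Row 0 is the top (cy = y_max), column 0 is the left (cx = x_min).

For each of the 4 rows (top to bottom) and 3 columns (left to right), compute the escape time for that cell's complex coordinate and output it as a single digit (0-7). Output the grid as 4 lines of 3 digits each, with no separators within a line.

Answer: 772
772
442
222

Derivation:
(row=0, col=0): c = -0.4700 + 0.3000i → escape time 7
(row=0, col=1): c = 0.2650 + 0.3000i → escape time 7
(row=0, col=2): c = 1.0000 + 0.3000i → escape time 2
(row=1, col=0): c = -0.4700 + -0.3000i → escape time 7
(row=1, col=1): c = 0.2650 + -0.3000i → escape time 7
(row=1, col=2): c = 1.0000 + -0.3000i → escape time 2
(row=2, col=0): c = -0.4700 + -0.9000i → escape time 4
(row=2, col=1): c = 0.2650 + -0.9000i → escape time 4
(row=2, col=2): c = 1.0000 + -0.9000i → escape time 2
(row=3, col=0): c = -0.4700 + -1.5000i → escape time 2
(row=3, col=1): c = 0.2650 + -1.5000i → escape time 2
(row=3, col=2): c = 1.0000 + -1.5000i → escape time 2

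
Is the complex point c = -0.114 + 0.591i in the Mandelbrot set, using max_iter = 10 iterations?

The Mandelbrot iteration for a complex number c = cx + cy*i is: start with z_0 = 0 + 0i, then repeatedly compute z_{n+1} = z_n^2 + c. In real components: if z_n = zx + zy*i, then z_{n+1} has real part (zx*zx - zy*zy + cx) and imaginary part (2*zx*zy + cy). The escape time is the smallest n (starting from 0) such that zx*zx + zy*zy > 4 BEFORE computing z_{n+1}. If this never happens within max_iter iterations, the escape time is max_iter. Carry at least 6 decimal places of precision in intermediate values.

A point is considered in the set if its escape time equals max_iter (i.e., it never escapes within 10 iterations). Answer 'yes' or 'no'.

Answer: yes

Derivation:
z_0 = 0 + 0i, c = -0.1140 + 0.5910i
Iter 1: z = -0.1140 + 0.5910i, |z|^2 = 0.3623
Iter 2: z = -0.4503 + 0.4563i, |z|^2 = 0.4109
Iter 3: z = -0.1194 + 0.1801i, |z|^2 = 0.0467
Iter 4: z = -0.1322 + 0.5480i, |z|^2 = 0.3178
Iter 5: z = -0.3968 + 0.4461i, |z|^2 = 0.3565
Iter 6: z = -0.1556 + 0.2369i, |z|^2 = 0.0803
Iter 7: z = -0.1459 + 0.5173i, |z|^2 = 0.2889
Iter 8: z = -0.3603 + 0.4400i, |z|^2 = 0.3234
Iter 9: z = -0.1778 + 0.2739i, |z|^2 = 0.1067
Did not escape in 10 iterations → in set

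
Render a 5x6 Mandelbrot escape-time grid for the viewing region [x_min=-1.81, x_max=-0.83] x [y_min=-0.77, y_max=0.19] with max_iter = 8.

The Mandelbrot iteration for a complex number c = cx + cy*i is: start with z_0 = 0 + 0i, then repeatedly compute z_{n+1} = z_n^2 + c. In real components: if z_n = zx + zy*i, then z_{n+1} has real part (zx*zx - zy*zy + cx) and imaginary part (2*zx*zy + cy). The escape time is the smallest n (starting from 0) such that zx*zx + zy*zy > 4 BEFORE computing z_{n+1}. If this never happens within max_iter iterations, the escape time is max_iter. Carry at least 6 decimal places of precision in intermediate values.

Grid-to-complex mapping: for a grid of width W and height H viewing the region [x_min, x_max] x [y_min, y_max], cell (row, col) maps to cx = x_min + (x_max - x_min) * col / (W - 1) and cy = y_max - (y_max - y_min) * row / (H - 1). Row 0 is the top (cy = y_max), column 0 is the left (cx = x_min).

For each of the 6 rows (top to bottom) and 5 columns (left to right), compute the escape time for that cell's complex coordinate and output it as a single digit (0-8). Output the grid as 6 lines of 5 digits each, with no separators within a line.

Answer: 45888
88888
45888
34677
33345
23334

Derivation:
(row=0, col=0): c = -1.8100 + 0.1900i → escape time 4
(row=0, col=1): c = -1.5650 + 0.1900i → escape time 5
(row=0, col=2): c = -1.3200 + 0.1900i → escape time 8
(row=0, col=3): c = -1.0750 + 0.1900i → escape time 8
(row=0, col=4): c = -0.8300 + 0.1900i → escape time 8
(row=1, col=0): c = -1.8100 + -0.0020i → escape time 8
(row=1, col=1): c = -1.5650 + -0.0020i → escape time 8
(row=1, col=2): c = -1.3200 + -0.0020i → escape time 8
(row=1, col=3): c = -1.0750 + -0.0020i → escape time 8
(row=1, col=4): c = -0.8300 + -0.0020i → escape time 8
(row=2, col=0): c = -1.8100 + -0.1940i → escape time 4
(row=2, col=1): c = -1.5650 + -0.1940i → escape time 5
(row=2, col=2): c = -1.3200 + -0.1940i → escape time 8
(row=2, col=3): c = -1.0750 + -0.1940i → escape time 8
(row=2, col=4): c = -0.8300 + -0.1940i → escape time 8
(row=3, col=0): c = -1.8100 + -0.3860i → escape time 3
(row=3, col=1): c = -1.5650 + -0.3860i → escape time 4
(row=3, col=2): c = -1.3200 + -0.3860i → escape time 6
(row=3, col=3): c = -1.0750 + -0.3860i → escape time 7
(row=3, col=4): c = -0.8300 + -0.3860i → escape time 7
(row=4, col=0): c = -1.8100 + -0.5780i → escape time 3
(row=4, col=1): c = -1.5650 + -0.5780i → escape time 3
(row=4, col=2): c = -1.3200 + -0.5780i → escape time 3
(row=4, col=3): c = -1.0750 + -0.5780i → escape time 4
(row=4, col=4): c = -0.8300 + -0.5780i → escape time 5
(row=5, col=0): c = -1.8100 + -0.7700i → escape time 2
(row=5, col=1): c = -1.5650 + -0.7700i → escape time 3
(row=5, col=2): c = -1.3200 + -0.7700i → escape time 3
(row=5, col=3): c = -1.0750 + -0.7700i → escape time 3
(row=5, col=4): c = -0.8300 + -0.7700i → escape time 4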